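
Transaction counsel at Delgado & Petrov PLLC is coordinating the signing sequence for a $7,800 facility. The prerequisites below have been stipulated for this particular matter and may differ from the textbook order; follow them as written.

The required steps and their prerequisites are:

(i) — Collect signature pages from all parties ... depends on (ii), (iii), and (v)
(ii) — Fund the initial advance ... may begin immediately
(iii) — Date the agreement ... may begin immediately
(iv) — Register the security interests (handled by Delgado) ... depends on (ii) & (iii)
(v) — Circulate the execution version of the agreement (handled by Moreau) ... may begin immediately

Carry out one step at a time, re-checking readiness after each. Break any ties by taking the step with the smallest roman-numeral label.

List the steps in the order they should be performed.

(ii), (iii) and (v) have no prerequisites; (ii) has the earlier label, so (ii) is first.
Now (iii) and (v) have their prerequisites met. (iii) has the earlier label, so (iii) next.
(iv) now also ready, so the ready set is {(iv), (v)}; (iv) has the earlier label → (iv).
Next only (v) has its prerequisites met → (v).
Next only (i) has its prerequisites met → (i).

(ii), (iii), (iv), (v), (i)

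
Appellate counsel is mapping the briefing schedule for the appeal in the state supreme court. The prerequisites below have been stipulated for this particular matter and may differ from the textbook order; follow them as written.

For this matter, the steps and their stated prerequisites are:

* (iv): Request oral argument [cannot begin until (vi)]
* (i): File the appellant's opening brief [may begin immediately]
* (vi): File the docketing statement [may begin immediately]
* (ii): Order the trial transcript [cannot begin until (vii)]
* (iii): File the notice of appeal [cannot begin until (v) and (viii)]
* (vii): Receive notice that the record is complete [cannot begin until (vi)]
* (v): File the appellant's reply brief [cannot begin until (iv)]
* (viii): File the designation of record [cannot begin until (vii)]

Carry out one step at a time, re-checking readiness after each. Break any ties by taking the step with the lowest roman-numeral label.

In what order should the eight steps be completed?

(i) → (vi) → (iv) → (v) → (vii) → (ii) → (viii) → (iii)

(i) and (vi) have no prerequisites; (i) has the earlier label, so (i) is first.
(vi) is the only step now ready → (vi).
(iv) and (vii) are both available; (iv) has the earlier label → (iv).
(v) and (vii) are both available; (v) has the earlier label → (v).
(vii) is the only step now ready → (vii).
(ii) and (viii) are both available; (ii) has the earlier label → (ii).
(viii) needed (vii), now all done → (viii).
Next only (iii) has its prerequisites met → (iii).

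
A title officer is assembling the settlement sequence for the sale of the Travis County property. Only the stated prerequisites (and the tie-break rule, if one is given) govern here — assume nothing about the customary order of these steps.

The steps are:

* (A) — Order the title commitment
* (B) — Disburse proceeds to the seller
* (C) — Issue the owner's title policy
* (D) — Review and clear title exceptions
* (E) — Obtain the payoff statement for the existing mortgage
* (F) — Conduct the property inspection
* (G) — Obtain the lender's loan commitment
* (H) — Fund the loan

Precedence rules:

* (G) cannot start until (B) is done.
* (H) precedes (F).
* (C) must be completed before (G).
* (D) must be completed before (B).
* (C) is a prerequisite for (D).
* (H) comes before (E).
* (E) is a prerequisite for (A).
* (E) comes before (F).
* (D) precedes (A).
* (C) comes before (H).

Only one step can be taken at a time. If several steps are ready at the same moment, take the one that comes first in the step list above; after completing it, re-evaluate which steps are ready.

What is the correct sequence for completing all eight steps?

(C) → (D) → (B) → (G) → (H) → (E) → (A) → (F)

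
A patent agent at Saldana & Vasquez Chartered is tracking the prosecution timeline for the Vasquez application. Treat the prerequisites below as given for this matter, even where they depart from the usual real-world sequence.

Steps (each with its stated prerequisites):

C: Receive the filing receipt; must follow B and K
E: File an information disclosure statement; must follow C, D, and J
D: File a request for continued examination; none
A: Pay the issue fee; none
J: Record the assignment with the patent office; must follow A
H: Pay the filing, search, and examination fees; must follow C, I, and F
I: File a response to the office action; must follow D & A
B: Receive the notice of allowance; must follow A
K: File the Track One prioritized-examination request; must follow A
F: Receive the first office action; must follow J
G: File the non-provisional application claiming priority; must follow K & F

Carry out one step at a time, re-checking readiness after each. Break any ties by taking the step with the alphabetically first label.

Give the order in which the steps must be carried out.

A and D have no prerequisites; A has the earlier label, so A is first.
Ready: B, D, J and K. B has the earlier label → B.
Ready: D, J and K. D has the earlier label → D.
I now also ready, so the ready set is {I, J, K}; I has the earlier label → I.
Ready: J and K. J has the earlier label → J.
F and K are both available; F has the earlier label → F.
K needed A, now all done → K.
Now C and G have their prerequisites met. C has the earlier label, so C next.
Now E, G and H have their prerequisites met. E has the earlier label, so E next.
G and H are both available; G has the earlier label → G.
That leaves H as the only ready step → H.

A → B → D → I → J → F → K → C → E → G → H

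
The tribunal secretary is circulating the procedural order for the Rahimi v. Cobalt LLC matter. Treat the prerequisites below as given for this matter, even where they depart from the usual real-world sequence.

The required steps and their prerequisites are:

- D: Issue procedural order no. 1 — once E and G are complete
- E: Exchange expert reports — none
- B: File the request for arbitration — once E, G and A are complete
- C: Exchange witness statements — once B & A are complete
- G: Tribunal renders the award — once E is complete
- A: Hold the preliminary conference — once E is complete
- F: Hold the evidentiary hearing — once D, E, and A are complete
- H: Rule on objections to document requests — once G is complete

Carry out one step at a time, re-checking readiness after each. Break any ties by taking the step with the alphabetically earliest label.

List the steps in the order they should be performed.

E → A → G → B → C → D → F → H

E is the only step with nothing outstanding, so it goes first.
A and G are both available; A has the earlier label → A.
That leaves G as the only ready step → G.
B, D and H are all available; B has the earlier label → B.
C now also ready, so the ready set is {C, D, H}; C has the earlier label → C.
D and H are both available; D has the earlier label → D.
F now also ready, so the ready set is {F, H}; F has the earlier label → F.
That leaves H as the only ready step → H.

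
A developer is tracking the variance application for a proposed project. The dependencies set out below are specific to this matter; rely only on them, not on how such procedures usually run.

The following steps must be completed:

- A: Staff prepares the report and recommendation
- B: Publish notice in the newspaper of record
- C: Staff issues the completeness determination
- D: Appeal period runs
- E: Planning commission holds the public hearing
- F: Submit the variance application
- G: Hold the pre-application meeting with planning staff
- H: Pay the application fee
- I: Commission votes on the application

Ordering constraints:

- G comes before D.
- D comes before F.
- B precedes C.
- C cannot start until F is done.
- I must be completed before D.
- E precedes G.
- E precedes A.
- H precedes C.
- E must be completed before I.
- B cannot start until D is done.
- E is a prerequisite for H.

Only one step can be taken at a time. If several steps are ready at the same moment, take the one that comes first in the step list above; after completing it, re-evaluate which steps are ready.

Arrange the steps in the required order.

Only E has no prerequisites, so it is first.
A, G, H and I are all available; A is listed earlier → A.
Now G, H and I have their prerequisites met. G is listed earlier, so G next.
Now H and I have their prerequisites met. H is listed earlier, so H next.
I needed E, now all done → I.
D needed G and I, now all done → D.
B and F are both available; B is listed earlier → B.
F needed D, now all done → F.
C needed B, F and H, now all done → C.

E, A, G, H, I, D, B, F, C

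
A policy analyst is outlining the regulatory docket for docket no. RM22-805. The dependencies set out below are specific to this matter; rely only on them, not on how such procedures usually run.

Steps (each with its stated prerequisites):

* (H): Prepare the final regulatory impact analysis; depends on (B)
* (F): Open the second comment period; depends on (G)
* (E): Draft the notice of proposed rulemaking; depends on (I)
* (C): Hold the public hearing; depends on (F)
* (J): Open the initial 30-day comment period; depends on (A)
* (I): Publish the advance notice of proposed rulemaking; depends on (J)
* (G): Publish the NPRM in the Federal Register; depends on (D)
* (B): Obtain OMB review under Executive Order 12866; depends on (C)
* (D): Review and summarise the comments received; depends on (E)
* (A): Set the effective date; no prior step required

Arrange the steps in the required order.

(A), (J), (I), (E), (D), (G), (F), (C), (B), (H)

Only (A) has no prerequisites, so it is first.
(J) is the only step now ready → (J).
(I) is the only step now ready → (I).
(E) needed (I), now all done → (E).
(D) is the only step now ready → (D).
(G) is the only step now ready → (G).
Next only (F) has its prerequisites met → (F).
(C) needed (F), now all done → (C).
That leaves (B) as the only ready step → (B).
Next only (H) has its prerequisites met → (H).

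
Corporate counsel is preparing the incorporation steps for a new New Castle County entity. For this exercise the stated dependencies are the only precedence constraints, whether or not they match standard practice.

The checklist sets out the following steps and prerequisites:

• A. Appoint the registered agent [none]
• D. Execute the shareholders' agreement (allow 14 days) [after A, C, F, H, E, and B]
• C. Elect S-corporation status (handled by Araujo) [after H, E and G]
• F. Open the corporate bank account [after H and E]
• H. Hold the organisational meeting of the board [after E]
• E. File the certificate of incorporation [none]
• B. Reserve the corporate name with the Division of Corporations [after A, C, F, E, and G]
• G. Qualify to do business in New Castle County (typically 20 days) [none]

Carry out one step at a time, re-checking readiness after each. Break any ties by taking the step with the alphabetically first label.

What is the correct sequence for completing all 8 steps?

A → E → G → H → C → F → B → D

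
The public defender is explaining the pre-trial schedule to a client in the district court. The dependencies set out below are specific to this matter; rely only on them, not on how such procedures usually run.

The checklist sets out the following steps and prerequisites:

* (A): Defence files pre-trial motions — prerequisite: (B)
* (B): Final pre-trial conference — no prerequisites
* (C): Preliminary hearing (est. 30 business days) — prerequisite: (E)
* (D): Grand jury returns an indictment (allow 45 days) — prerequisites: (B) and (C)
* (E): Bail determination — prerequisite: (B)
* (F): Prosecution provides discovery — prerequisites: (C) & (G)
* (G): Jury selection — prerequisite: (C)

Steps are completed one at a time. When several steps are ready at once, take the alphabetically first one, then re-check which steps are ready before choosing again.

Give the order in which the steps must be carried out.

Only (B) has no prerequisites, so it is first.
Ready: (A) and (E). (A) has the earlier label → (A).
(E) needed (B), now all done → (E).
(C) is the only step now ready → (C).
Ready: (D) and (G). (D) has the earlier label → (D).
That leaves (G) as the only ready step → (G).
(F) is the only step now ready → (F).

(B), (A), (E), (C), (D), (G), (F)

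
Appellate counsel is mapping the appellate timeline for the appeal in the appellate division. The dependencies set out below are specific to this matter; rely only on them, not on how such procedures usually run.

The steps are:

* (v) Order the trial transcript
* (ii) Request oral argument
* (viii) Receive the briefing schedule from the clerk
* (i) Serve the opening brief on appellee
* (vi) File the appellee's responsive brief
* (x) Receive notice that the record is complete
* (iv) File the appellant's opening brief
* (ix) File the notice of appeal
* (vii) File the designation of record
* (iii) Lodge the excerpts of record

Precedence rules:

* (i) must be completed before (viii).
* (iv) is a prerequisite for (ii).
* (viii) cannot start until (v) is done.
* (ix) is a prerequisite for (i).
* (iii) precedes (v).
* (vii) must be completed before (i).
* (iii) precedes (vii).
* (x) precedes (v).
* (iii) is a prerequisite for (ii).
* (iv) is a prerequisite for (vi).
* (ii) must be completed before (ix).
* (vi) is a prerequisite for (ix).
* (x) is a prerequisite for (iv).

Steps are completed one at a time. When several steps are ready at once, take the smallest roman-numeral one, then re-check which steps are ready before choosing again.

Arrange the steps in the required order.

(iii), (vii), (x), (iv), (ii), (v), (vi), (ix), (i), (viii)

(iii) and (x) have no prerequisites; (iii) has the earlier label, so (iii) is first.
Ready: (vii) and (x). (vii) has the earlier label → (vii).
Next only (x) has its prerequisites met → (x).
Now (iv) and (v) have their prerequisites met. (iv) has the earlier label, so (iv) next.
(ii) and (vi) now also ready, so the ready set is {(ii), (v), (vi)}; (ii) has the earlier label → (ii).
(v) and (vi) are both available; (v) has the earlier label → (v).
(vi) needed (iv), now all done → (vi).
Next only (ix) has its prerequisites met → (ix).
Next only (i) has its prerequisites met → (i).
Next only (viii) has its prerequisites met → (viii).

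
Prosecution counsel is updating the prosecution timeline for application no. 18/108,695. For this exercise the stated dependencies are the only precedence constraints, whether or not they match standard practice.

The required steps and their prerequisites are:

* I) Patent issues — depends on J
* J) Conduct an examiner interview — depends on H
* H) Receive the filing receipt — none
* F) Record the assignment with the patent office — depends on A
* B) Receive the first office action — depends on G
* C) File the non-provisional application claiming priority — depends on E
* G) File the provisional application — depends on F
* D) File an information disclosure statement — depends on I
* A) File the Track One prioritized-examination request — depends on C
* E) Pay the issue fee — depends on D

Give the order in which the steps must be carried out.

H, J, I, D, E, C, A, F, G, B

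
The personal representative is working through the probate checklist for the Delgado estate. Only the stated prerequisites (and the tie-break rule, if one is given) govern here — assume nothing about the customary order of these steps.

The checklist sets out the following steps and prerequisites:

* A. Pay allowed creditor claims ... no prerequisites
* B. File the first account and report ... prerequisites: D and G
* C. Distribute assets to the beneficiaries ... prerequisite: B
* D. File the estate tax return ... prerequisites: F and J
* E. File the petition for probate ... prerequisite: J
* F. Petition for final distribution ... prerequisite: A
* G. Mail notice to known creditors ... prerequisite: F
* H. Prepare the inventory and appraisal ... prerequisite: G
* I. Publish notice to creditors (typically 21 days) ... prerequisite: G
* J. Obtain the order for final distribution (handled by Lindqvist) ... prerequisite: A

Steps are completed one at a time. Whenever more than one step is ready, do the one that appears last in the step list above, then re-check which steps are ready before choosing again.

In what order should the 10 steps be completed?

A → J → F → G → I → H → E → D → B → C

Only A has no prerequisites, so it is first.
Now J and F have their prerequisites met. J is listed later, so J next.
E now also ready, so the ready set is {F, E}; F is listed later → F.
Ready: G, E and D. G is listed later → G.
Now I, H, E and D have their prerequisites met. I is listed later, so I next.
Now H, E and D have their prerequisites met. H is listed later, so H next.
Now E and D have their prerequisites met. E is listed later, so E next.
D is the only step now ready → D.
B is the only step now ready → B.
That leaves C as the only ready step → C.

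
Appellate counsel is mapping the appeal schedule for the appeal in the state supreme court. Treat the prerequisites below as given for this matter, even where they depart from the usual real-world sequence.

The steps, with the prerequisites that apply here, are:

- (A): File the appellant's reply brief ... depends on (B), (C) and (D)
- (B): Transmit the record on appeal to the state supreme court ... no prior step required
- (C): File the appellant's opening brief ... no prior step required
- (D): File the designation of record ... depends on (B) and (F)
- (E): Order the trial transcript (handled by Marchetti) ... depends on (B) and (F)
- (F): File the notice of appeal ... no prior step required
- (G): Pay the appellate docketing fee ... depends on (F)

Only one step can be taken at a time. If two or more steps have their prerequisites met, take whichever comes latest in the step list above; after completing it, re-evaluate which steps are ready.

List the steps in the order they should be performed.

(F), (C) and (B) have no prerequisites; (F) is listed later, so (F) is first.
(G) now also ready, so the ready set is {(G), (C), (B)}; (G) is listed later → (G).
(C) and (B) are both available; (C) is listed later → (C).
(B) is the only step now ready → (B).
Ready: (E) and (D). (E) is listed later → (E).
That leaves (D) as the only ready step → (D).
(A) is the only step now ready → (A).

(F), (G), (C), (B), (E), (D), (A)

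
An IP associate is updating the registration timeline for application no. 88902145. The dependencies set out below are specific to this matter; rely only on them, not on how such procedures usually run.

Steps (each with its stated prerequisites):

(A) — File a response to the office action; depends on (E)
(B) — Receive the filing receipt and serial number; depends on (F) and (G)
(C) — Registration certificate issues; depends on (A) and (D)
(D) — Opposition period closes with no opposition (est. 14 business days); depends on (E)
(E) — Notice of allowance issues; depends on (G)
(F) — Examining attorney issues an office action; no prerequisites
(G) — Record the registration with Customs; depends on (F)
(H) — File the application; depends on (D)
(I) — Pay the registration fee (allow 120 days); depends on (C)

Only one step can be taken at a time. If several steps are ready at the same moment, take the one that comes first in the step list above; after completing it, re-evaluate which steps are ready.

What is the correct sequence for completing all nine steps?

Only (F) has no prerequisites, so it is first.
(G) is the only step now ready → (G).
(B) and (E) are both available; (B) is listed earlier → (B).
Next only (E) has its prerequisites met → (E).
Now (A) and (D) have their prerequisites met. (A) is listed earlier, so (A) next.
(D) is the only step now ready → (D).
(C) and (H) are both available; (C) is listed earlier → (C).
(I) now also ready, so the ready set is {(H), (I)}; (H) is listed earlier → (H).
Next only (I) has its prerequisites met → (I).

(F) → (G) → (B) → (E) → (A) → (D) → (C) → (H) → (I)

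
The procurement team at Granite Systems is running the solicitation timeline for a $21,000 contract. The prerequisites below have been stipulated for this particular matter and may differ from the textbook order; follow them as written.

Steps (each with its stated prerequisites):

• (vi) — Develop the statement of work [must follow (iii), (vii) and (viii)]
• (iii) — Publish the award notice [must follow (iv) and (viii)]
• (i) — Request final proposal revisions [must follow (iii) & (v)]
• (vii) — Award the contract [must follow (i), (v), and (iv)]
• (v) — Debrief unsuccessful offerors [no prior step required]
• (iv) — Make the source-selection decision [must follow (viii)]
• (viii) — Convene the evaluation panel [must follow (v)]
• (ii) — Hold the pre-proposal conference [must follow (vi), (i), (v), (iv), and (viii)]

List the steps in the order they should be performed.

(v), (viii), (iv), (iii), (i), (vii), (vi), (ii)

(v) has no prerequisites → (v) first.
(viii) needed (v), now all done → (viii).
(iv) is the only step now ready → (iv).
That leaves (iii) as the only ready step → (iii).
Next only (i) has its prerequisites met → (i).
(vii) needed (i), (v) and (iv), now all done → (vii).
Next only (vi) has its prerequisites met → (vi).
Next only (ii) has its prerequisites met → (ii).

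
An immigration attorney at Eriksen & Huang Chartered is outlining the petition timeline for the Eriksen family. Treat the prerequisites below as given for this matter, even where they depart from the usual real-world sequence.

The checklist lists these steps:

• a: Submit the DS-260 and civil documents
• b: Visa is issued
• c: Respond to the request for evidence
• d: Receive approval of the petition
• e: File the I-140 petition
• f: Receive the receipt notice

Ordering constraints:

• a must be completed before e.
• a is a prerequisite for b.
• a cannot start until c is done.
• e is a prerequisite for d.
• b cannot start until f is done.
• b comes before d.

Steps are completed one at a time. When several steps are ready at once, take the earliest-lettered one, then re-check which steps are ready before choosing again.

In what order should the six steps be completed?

Nothing is required for c and f. c has the earlier label → c first.
a now also ready, so the ready set is {a, f}; a has the earlier label → a.
Now e and f have their prerequisites met. e has the earlier label, so e next.
Next only f has its prerequisites met → f.
b needed a and f, now all done → b.
d needed b and e, now all done → d.

c a e f b d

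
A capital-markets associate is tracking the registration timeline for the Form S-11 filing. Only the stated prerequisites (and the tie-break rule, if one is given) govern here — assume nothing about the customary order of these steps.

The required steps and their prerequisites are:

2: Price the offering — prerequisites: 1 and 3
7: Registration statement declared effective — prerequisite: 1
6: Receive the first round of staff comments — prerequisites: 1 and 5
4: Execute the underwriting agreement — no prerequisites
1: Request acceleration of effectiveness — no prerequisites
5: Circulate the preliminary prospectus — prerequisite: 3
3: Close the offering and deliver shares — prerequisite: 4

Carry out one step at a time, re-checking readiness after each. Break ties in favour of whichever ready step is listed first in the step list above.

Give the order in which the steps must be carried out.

4, 1, 7, 3, 2, 5, 6

4 and 1 have no prerequisites; 4 is listed earlier, so 4 is first.
Now 1 and 3 have their prerequisites met. 1 is listed earlier, so 1 next.
Ready: 7 and 3. 7 is listed earlier → 7.
3 is the only step now ready → 3.
2 and 5 are both available; 2 is listed earlier → 2.
Next only 5 has its prerequisites met → 5.
6 needed 1 and 5, now all done → 6.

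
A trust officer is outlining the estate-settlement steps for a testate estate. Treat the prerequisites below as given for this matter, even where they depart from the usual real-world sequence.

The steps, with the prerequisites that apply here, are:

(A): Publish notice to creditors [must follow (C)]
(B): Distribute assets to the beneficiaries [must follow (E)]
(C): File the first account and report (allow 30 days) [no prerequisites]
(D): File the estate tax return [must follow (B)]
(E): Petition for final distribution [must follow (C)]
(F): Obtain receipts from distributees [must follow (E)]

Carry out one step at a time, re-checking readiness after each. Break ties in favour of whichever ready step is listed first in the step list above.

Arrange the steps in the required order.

(C) is the only step with nothing outstanding, so it goes first.
Now (A) and (E) have their prerequisites met. (A) is listed earlier, so (A) next.
(E) needed (C), now all done → (E).
(B) and (F) are both available; (B) is listed earlier → (B).
Now (D) and (F) have their prerequisites met. (D) is listed earlier, so (D) next.
Next only (F) has its prerequisites met → (F).

(C), (A), (E), (B), (D), (F)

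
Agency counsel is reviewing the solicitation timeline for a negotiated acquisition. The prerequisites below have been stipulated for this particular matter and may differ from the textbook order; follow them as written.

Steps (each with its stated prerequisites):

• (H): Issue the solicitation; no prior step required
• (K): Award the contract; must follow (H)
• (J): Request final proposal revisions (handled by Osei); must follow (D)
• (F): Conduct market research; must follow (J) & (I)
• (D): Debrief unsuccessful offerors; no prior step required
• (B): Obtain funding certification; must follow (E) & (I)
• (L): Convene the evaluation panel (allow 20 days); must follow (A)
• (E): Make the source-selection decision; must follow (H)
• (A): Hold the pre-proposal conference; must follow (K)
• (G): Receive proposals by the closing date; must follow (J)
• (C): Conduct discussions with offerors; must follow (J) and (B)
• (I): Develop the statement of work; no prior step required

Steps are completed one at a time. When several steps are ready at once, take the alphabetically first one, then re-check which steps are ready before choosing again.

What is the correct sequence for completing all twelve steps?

(D), (H) and (I) have no prerequisites; (D) has the earlier label, so (D) is first.
Now (H), (I) and (J) have their prerequisites met. (H) has the earlier label, so (H) next.
(E) and (K) now also ready, so the ready set is {(E), (I), (J), (K)}; (E) has the earlier label → (E).
Ready: (I), (J) and (K). (I) has the earlier label → (I).
Ready: (B), (J) and (K). (B) has the earlier label → (B).
Ready: (J) and (K). (J) has the earlier label → (J).
(C), (F) and (G) now also ready, so the ready set is {(C), (F), (G), (K)}; (C) has the earlier label → (C).
Now (F), (G) and (K) have their prerequisites met. (F) has the earlier label, so (F) next.
Ready: (G) and (K). (G) has the earlier label → (G).
(K) is the only step now ready → (K).
Next only (A) has its prerequisites met → (A).
(L) is the only step now ready → (L).

(D) (H) (E) (I) (B) (J) (C) (F) (G) (K) (A) (L)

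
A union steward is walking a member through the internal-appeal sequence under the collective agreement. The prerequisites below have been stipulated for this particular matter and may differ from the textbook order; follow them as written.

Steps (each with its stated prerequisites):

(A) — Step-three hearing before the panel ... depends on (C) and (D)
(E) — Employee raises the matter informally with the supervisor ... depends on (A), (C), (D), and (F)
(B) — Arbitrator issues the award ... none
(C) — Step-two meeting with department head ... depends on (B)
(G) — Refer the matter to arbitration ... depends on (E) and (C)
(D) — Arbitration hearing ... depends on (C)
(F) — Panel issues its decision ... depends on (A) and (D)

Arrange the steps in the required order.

(B), (C), (D), (A), (F), (E), (G)

(B) has no prerequisites → (B) first.
(C) needed (B), now all done → (C).
That leaves (D) as the only ready step → (D).
That leaves (A) as the only ready step → (A).
(F) needed (A) and (D), now all done → (F).
(E) needed (A), (C), (D) and (F), now all done → (E).
(G) needed (E) and (C), now all done → (G).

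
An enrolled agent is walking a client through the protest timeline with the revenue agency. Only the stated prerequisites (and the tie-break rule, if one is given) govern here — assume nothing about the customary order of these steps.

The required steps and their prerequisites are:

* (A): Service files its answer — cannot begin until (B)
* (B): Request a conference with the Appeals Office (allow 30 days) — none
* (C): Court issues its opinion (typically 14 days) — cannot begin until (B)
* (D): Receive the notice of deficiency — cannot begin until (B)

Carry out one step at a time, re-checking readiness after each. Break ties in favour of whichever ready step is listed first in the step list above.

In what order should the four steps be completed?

(B), (A), (C), (D)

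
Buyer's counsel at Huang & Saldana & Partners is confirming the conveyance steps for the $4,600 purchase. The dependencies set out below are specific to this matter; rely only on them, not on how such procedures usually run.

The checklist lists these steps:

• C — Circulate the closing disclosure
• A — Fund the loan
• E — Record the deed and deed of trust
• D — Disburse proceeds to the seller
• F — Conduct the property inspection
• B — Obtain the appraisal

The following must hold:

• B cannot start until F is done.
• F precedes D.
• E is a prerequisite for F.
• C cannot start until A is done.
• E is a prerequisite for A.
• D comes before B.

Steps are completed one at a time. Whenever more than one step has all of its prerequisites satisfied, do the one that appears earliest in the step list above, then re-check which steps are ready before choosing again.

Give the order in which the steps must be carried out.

E, A, C, F, D, B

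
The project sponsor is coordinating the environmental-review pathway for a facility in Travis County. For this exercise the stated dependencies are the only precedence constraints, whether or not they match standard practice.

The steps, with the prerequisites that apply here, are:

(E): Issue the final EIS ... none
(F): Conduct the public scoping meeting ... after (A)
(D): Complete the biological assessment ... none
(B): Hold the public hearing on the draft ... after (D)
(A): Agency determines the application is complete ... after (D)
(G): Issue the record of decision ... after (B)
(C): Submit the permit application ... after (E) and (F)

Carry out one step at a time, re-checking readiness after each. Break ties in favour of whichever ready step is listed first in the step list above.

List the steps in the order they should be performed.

(E), (D), (B), (A), (F), (G), (C)

(E) and (D) have no prerequisites; (E) is listed earlier, so (E) is first.
That leaves (D) as the only ready step → (D).
(B) and (A) are both available; (B) is listed earlier → (B).
(G) now also ready, so the ready set is {(A), (G)}; (A) is listed earlier → (A).
(F) now also ready, so the ready set is {(F), (G)}; (F) is listed earlier → (F).
(C) now also ready, so the ready set is {(G), (C)}; (G) is listed earlier → (G).
(C) needed (E) and (F), now all done → (C).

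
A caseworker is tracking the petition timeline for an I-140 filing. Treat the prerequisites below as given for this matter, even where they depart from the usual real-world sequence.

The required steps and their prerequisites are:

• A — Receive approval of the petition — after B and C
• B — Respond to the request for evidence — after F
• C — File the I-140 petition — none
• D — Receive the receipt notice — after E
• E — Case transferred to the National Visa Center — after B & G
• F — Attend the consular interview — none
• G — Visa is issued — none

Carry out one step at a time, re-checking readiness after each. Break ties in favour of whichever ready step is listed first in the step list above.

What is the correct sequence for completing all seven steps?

C → F → B → A → G → E → D

Nothing is required for C, F and G. C is listed earlier → C first.
Ready: F and G. F is listed earlier → F.
Now B and G have their prerequisites met. B is listed earlier, so B next.
Now A and G have their prerequisites met. A is listed earlier, so A next.
G is the only step now ready → G.
E needed B and G, now all done → E.
Next only D has its prerequisites met → D.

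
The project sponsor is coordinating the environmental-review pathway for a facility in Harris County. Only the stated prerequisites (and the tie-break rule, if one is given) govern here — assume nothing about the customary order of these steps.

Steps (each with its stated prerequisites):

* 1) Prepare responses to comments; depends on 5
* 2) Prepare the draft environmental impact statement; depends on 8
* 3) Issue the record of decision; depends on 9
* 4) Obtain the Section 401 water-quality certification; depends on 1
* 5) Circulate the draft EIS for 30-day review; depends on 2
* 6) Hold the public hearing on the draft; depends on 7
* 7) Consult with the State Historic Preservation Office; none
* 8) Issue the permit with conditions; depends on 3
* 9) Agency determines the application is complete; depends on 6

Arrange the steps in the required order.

7, 6, 9, 3, 8, 2, 5, 1, 4

7 has no prerequisites → 7 first.
That leaves 6 as the only ready step → 6.
That leaves 9 as the only ready step → 9.
That leaves 3 as the only ready step → 3.
8 is the only step now ready → 8.
2 needed 8, now all done → 2.
Next only 5 has its prerequisites met → 5.
That leaves 1 as the only ready step → 1.
Next only 4 has its prerequisites met → 4.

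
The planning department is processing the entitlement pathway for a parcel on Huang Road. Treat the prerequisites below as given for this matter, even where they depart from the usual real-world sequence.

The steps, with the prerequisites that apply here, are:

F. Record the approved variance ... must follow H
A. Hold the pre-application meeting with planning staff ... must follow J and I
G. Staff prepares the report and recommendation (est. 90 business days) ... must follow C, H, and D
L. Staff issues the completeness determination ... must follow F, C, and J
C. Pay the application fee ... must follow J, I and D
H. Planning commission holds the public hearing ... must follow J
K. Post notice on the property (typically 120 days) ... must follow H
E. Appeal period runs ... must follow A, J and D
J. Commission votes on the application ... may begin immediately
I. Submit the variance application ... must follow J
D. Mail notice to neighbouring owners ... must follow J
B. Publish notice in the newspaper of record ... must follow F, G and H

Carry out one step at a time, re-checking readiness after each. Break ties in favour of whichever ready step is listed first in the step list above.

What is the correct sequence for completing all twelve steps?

J → H → F → K → I → A → D → C → G → L → E → B

J has no prerequisites → J first.
Now H, I and D have their prerequisites met. H is listed earlier, so H next.
Now F, K, I and D have their prerequisites met. F is listed earlier, so F next.
Ready: K, I and D. K is listed earlier → K.
Now I and D have their prerequisites met. I is listed earlier, so I next.
Now A and D have their prerequisites met. A is listed earlier, so A next.
Next only D has its prerequisites met → D.
Now C and E have their prerequisites met. C is listed earlier, so C next.
G and L now also ready, so the ready set is {G, L, E}; G is listed earlier → G.
B now also ready, so the ready set is {L, E, B}; L is listed earlier → L.
E and B are both available; E is listed earlier → E.
B is the only step now ready → B.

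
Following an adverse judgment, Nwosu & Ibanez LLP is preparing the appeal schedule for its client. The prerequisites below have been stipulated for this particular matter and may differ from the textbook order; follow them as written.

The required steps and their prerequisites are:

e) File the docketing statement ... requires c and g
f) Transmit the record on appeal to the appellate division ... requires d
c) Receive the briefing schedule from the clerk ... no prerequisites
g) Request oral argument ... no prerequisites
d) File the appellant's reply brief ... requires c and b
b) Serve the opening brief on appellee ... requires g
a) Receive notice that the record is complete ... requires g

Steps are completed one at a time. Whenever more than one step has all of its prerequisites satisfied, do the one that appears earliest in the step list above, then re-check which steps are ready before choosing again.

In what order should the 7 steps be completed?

c, g, e, b, d, f, a

Nothing is required for c and g. c is listed earlier → c first.
That leaves g as the only ready step → g.
e, b and a are all available; e is listed earlier → e.
Now b and a have their prerequisites met. b is listed earlier, so b next.
d now also ready, so the ready set is {d, a}; d is listed earlier → d.
Ready: f and a. f is listed earlier → f.
a needed g, now all done → a.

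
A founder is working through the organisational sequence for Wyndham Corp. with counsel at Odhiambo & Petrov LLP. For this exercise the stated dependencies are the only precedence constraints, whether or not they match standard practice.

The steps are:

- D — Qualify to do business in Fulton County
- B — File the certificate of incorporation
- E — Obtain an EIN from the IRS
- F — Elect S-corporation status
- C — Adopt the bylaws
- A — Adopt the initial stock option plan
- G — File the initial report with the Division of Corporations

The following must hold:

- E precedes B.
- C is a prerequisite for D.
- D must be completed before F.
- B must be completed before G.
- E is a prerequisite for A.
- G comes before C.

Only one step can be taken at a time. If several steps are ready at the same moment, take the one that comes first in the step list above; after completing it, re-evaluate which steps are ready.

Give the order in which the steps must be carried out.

E is the only step with nothing outstanding, so it goes first.
Ready: B and A. B is listed earlier → B.
G now also ready, so the ready set is {A, G}; A is listed earlier → A.
Next only G has its prerequisites met → G.
C is the only step now ready → C.
That leaves D as the only ready step → D.
That leaves F as the only ready step → F.

E → B → A → G → C → D → F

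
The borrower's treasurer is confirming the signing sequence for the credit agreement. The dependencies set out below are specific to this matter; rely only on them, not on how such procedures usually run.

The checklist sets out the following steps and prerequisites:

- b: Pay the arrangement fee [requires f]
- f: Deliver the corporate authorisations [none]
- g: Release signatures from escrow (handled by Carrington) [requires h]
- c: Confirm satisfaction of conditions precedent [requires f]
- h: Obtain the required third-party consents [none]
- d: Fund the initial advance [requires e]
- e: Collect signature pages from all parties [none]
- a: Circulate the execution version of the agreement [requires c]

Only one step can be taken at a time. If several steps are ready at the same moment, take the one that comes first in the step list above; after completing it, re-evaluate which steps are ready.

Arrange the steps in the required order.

Nothing is required for f, h and e. f is listed earlier → f first.
Ready: b, c, h and e. b is listed earlier → b.
c, h and e are all available; c is listed earlier → c.
a now also ready, so the ready set is {h, e, a}; h is listed earlier → h.
g, e and a are all available; g is listed earlier → g.
Ready: e and a. e is listed earlier → e.
Now d and a have their prerequisites met. d is listed earlier, so d next.
That leaves a as the only ready step → a.

f, b, c, h, g, e, d, a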